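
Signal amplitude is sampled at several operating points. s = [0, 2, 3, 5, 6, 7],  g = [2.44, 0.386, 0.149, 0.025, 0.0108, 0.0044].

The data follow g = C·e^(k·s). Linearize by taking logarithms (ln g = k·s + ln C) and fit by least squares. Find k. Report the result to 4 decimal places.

Let Y = ln g. Fitting Y = k·s + ln C by least squares:
Σs = 23.0000, Σ(s)² = 123.0000, Σln g = -15.6070, Σs·ln g = -91.2120.
Normal system: [[123.0000, 23.0000]; [23.0000, 6]]·[k, ln C]ᵀ = [-91.2120, -15.6070]ᵀ.
Δ = 123.0000·6 − (23.0000)² = 209.0000; k = (-91.2120·6 − 23.0000·-15.6070)/209.0000 = -0.90101, ln C = (123.0000·-15.6070 − 23.0000·-91.2120)/209.0000 = 0.85272.

k = -0.9010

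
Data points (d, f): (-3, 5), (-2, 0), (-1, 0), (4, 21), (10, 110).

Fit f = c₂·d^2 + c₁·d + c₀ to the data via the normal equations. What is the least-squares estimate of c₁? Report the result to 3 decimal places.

c₁ = 1.395

From the data, Σd^2·d^2 = 10354, Σd^2·d = 1028, Σd^2 = 130, Σd·d = 130, Σd = 8, Σ1 = 5.
For Mᵀf: Σd^2·f = 11381, Σd·f = 1169, Σf = 136.
MᵀM·[c₂, c₁, c₀]ᵀ = Mᵀf becomes [[10354, 1028, 130]; [1028, 130, 8]; [130, 8, 5]]·[c₂, c₁, c₀]ᵀ = [11381, 1169, 136]ᵀ.
Inverting the 3×3 Gram matrix, [c₂, c₁, c₀]ᵀ = [348215/362382, 505409/362382, -909/60397]ᵀ.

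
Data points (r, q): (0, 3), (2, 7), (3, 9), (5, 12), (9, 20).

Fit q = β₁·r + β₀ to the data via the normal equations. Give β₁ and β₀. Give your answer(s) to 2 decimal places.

β₁ = 1.86, β₀ = 3.12

Sums needed: Σr·r = 119, Σr = 19, Σ1 = 5.
And Σr·q = 281, Σq = 51.
XᵀX·[β₁, β₀]ᵀ = Xᵀq becomes [[119, 19]; [19, 5]]·[β₁, β₀]ᵀ = [281, 51]ᵀ.
Determinant 119·5 − 19² = 234.
β₁ = (281·5 − 19·51)/234 = 218/117; β₀ = (119·51 − 19·281)/234 = 365/117.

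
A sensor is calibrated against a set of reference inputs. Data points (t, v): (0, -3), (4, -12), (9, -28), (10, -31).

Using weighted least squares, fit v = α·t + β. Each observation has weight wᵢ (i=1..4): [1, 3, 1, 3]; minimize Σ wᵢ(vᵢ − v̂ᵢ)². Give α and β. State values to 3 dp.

Sums needed: Σwᵢ·t·t = 429, Σwᵢ·t = 51, Σwᵢ·1 = 8.
For MᵀWv: Σwᵢ·t·v = -1326, Σwᵢ·v = -160.
Normal equations: [[429, 51]; [51, 8]]·[α, β]ᵀ = [-1326, -160]ᵀ.
Eliminating β: 8·(row 1) − 51·(row 2) gives 831·α = 8·(-1326) − 51·(-160) = -2448, so α = -816/277.
Then β = ((-160) − 51·(-816/277))/8 = -338/277.

α = -2.946, β = -1.220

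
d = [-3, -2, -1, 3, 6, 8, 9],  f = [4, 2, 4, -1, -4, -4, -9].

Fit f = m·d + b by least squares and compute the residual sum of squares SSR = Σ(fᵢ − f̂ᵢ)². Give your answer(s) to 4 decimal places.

Compute the Gram sums: Σd·d = 204, Σd = 20, Σ1 = 7.
For Mᵀf: Σd·f = -160, Σf = -8.
So MᵀM·[m, b]ᵀ = Mᵀf: [[204, 20]; [20, 7]]·[m, b]ᵀ = [-160, -8]ᵀ.
det = 204·7 − 20² = 1028.
m = ((-160)·7 − 20·(-8))/1028 = -240/257; b = (204·(-8) − 20·(-160))/1028 = 392/257.
Residuals: -84/257, -358/257, 396/257, 71/257, 20/257, 500/257, -545/257; SSR = 3286/257.

SSR = 12.7860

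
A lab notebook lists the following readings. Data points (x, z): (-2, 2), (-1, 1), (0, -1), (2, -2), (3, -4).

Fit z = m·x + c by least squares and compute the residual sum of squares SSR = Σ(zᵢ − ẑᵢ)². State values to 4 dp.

MᵀM·[m, c]ᵀ = Mᵀz reads: 18·m + 2·c = -21;  2·m + 5·c = -4.
(Σx·x = 18, Σx = 2, Σ1 = 5, Σx·z = -21, Σz = -4.)
det = 18·5 − 2² = 86.
m = ((-21)·5 − 2·(-4))/86 = -97/86; c = (18·(-4) − 2·(-21))/86 = -15/43.
Residuals: 4/43, 19/86, -28/43, 26/43, -23/86; SSR = 79/86.

SSR = 0.9186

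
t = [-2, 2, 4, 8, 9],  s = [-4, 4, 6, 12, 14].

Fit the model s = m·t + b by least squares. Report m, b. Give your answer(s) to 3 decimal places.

XᵀX·[m, b]ᵀ = Xᵀs reads: 169·m + 21·b = 262;  21·m + 5·b = 32.
(Σt·t = 169, Σt = 21, Σ1 = 5, Σt·s = 262, Σs = 32.)
Δ = 169·5 − 21² = 404.
m = (262·5 − 21·32)/404 = 319/202; b = (169·32 − 21·262)/404 = -47/202.

m = 1.579, b = -0.233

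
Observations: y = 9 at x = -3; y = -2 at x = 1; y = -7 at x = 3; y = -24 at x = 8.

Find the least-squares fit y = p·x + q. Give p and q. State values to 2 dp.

p = -3.00, q = 0.74

With design matrix M, MᵀM = [[83, 9]; [9, 4]] and Mᵀy = [-242, -24]ᵀ.
det = 83·4 − 9² = 251.
p = ((-242)·4 − 9·(-24))/251 = -752/251; q = (83·(-24) − 9·(-242))/251 = 186/251.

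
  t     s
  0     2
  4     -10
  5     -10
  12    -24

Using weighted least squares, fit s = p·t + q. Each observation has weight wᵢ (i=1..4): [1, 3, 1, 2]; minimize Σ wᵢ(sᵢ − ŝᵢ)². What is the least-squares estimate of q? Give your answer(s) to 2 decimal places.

q = -0.54

From the data, Σwᵢ·t·t = 361, Σwᵢ·t = 41, Σwᵢ·1 = 7.
Right-hand side: Σwᵢ·t·s = -746, Σwᵢ·s = -86.
Eliminating q: 7·(row 1) − 41·(row 2) gives 846·p = 7·(-746) − 41·(-86) = -1696, so p = -848/423.
Then q = ((-86) − 41·(-848/423))/7 = -230/423.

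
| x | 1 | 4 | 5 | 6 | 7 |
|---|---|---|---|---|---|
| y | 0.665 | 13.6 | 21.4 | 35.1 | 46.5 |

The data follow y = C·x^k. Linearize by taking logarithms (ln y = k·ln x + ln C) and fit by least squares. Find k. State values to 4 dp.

k = 2.1882

With ln yᵢ as the transformed response and ln xᵢ as the regressor:
Over the data: Σln x = 6.7334, Σ(ln x)² = 11.5091, Σln y = 12.6631, Σln x·ln y = 22.3953.
Normal system: [[11.5091, 6.7334]; [6.7334, 5]]·[k, ln C]ᵀ = [22.3953, 12.6631]ᵀ.
Solving (det = 12.2067): k = 2.18820, ln C = -0.41418.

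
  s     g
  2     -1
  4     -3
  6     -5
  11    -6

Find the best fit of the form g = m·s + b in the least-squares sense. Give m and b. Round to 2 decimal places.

Setting ∂/∂m … = 0 gives: 177·m + 23·b = -110;  23·m + 4·b = -15.
Eliminating b: 4·(row 1) − 23·(row 2) gives 179·m = 4·(-110) − 23·(-15) = -95, so m = -95/179.
Then b = ((-15) − 23·(-95/179))/4 = -125/179.

m = -0.53, b = -0.70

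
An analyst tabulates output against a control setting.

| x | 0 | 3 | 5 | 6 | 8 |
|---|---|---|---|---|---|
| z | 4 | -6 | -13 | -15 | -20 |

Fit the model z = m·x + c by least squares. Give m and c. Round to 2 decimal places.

Sums needed: Σx·x = 134, Σx = 22, Σ1 = 5.
Right-hand side: Σx·z = -333, Σz = -50.
So MᵀM·[m, c]ᵀ = Mᵀz: [[134, 22]; [22, 5]]·[m, c]ᵀ = [-333, -50]ᵀ.
Determinant 134·5 − 22² = 186.
m = ((-333)·5 − 22·(-50))/186 = -565/186; c = (134·(-50) − 22·(-333))/186 = 313/93.

m = -3.04, c = 3.37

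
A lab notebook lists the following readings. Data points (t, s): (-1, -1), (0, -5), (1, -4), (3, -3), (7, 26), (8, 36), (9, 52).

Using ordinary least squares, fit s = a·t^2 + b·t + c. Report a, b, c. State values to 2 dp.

The normal equations are: 13141·a + 1611·b + 205·c = 7758;  1611·a + 205·b + 27·c = 926;  205·a + 27·b + 7·c = 101.
Row-reducing yields a = 5513/5874, b = -206/89, c = -24257/5874.

a = 0.94, b = -2.31, c = -4.13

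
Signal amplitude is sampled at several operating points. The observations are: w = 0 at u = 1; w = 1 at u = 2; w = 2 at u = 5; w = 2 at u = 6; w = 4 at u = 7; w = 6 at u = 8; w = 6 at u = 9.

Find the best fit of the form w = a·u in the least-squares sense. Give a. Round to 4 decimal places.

a = 0.5923

Sums needed: Σu·u = 260.
Moment sums: Σu·w = 154.
a = 154/260 = 0.592308.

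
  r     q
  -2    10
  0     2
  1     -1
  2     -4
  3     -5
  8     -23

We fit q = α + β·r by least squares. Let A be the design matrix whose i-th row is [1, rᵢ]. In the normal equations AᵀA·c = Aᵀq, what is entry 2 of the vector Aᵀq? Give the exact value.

-228

Entry 2 ↔ basis r, so (Aᵀq)_{2} = Σᵢ (r)·qᵢ = (-2)·(10) + (0)·(2) + (1)·(-1) + (2)·(-4) + (3)·(-5) + (8)·(-23) = -228.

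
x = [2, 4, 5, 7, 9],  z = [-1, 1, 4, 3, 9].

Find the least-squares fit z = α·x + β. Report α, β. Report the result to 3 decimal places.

α = 1.288, β = -3.753

Setting ∂/∂α … = 0 gives: 175·α + 27·β = 124;  27·α + 5·β = 16.
Eliminating β: 5·(row 1) − 27·(row 2) gives 146·α = 5·124 − 27·16 = 188, so α = 94/73.
Then β = (16 − 27·(94/73))/5 = -274/73.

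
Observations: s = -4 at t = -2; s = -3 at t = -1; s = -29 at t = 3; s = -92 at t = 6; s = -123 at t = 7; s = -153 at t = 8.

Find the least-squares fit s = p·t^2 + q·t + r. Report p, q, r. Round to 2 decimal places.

p = -1.98, q = -3.03, r = -2.87

With design matrix M, MᵀM = [[7891, 1089, 163]; [1089, 163, 21]; [163, 21, 6]] and Mᵀs = [-19411, -2713, -404]ᵀ.
Row-reducing yields p = -122191/61622, q = -186491/61622, r = -88487/30811.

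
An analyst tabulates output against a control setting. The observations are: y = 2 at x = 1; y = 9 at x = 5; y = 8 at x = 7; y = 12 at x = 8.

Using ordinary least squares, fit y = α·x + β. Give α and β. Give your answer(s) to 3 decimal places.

From the data, Σx·x = 139, Σx = 21, Σ1 = 4.
Right-hand side: Σx·y = 199, Σy = 31.
Normal equations: [[139, 21]; [21, 4]]·[α, β]ᵀ = [199, 31]ᵀ.
Δ = 139·4 − 21² = 115.
α = (199·4 − 21·31)/115 = 29/23; β = (139·31 − 21·199)/115 = 26/23.

α = 1.261, β = 1.130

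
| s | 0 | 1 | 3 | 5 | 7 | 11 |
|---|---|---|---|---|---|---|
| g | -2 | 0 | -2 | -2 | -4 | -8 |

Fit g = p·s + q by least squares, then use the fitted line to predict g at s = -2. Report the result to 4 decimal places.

Setting ∂/∂p … = 0 gives: 205·p + 27·q = -132;  27·p + 6·q = -18.
(Σs·s = 205, Σs = 27, Σ1 = 6, Σs·g = -132, Σg = -18.)
Δ = 205·6 − 27² = 501.
p = ((-132)·6 − 27·(-18))/501 = -102/167; q = (205·(-18) − 27·(-132))/501 = -42/167.
At s = -2: ĝ = (-102/167)·(-2) + (-42/167)·(1) = 162/167.

ĝ = 0.9701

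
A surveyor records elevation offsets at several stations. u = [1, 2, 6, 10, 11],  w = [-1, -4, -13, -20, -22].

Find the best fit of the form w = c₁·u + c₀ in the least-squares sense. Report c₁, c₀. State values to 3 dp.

c₁ = -2.061, c₀ = 0.366

The normal equations are: 262·c₁ + 30·c₀ = -529;  30·c₁ + 5·c₀ = -60.
det = 262·5 − 30² = 410.
c₁ = ((-529)·5 − 30·(-60))/410 = -169/82; c₀ = (262·(-60) − 30·(-529))/410 = 15/41.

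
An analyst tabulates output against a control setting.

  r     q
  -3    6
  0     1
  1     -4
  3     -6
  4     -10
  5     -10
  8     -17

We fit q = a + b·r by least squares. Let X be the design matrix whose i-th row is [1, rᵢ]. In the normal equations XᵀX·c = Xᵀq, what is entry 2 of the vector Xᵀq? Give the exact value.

Entry 2 ↔ basis r, so (Xᵀq)_{2} = Σᵢ (r)·qᵢ = (-3)·(6) + (0)·(1) + (1)·(-4) + (3)·(-6) + (4)·(-10) + (5)·(-10) + (8)·(-17) = -266.

-266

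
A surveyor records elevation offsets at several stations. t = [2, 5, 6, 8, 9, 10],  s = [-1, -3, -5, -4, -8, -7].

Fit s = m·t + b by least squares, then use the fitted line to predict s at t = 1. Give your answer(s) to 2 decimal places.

ŝ = -0.18

Compute the Gram sums: Σt·t = 310, Σt = 40, Σ1 = 6.
For Aᵀs: Σt·s = -221, Σs = -28.
Normal equations: [[310, 40]; [40, 6]]·[m, b]ᵀ = [-221, -28]ᵀ.
Determinant 310·6 − 40² = 260.
m = ((-221)·6 − 40·(-28))/260 = -103/130; b = (310·(-28) − 40·(-221))/260 = 8/13.
At t = 1: ŝ = (-103/130)·(1) + (8/13)·(1) = -23/130.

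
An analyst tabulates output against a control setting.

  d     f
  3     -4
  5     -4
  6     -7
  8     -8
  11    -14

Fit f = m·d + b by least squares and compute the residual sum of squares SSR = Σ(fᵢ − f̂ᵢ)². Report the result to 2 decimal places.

SSR = 5.78

AᵀA·[m, b]ᵀ = Aᵀf reads: 255·m + 33·b = -292;  33·m + 5·b = -37.
(Σd·d = 255, Σd = 33, Σ1 = 5, Σd·f = -292, Σf = -37.)
Eliminating b: 5·(row 1) − 33·(row 2) gives 186·m = 5·(-292) − 33·(-37) = -239, so m = -239/186.
Then b = ((-37) − 33·(-239/186))/5 = 67/62.
Residuals: -38/31, 125/93, -23/62, 223/186, -88/93; SSR = 1075/186.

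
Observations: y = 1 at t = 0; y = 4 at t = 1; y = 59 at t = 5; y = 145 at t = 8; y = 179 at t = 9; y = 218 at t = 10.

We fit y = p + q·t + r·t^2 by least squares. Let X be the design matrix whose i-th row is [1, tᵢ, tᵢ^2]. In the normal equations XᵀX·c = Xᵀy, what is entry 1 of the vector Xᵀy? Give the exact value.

606

Entry 1 ↔ basis 1, so (Xᵀy)_{1} = Σᵢ yᵢ = (1)·(1) + (1)·(4) + (1)·(59) + (1)·(145) + (1)·(179) + (1)·(218) = 606.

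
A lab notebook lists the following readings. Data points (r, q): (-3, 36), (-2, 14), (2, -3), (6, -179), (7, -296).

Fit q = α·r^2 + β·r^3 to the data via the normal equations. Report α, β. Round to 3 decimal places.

Normal-equation sums: Σr^2·r^2 = 3810, Σr^2·r^3 = 24340, Σr^3·r^3 = 165162.
Moment sums: Σr^2·q = -20580, Σr^3·q = -141300.
AᵀA·[α, β]ᵀ = Aᵀq becomes [[3810, 24340]; [24340, 165162]]·[α, β]ᵀ = [-20580, -141300]ᵀ.
det = 3810·165162 − 24340² = 36831620.
α = ((-20580)·165162 − 24340·(-141300))/36831620 = 2010402/1841581; β = (3810·(-141300) − 24340·(-20580))/36831620 = -1871790/1841581.

α = 1.092, β = -1.016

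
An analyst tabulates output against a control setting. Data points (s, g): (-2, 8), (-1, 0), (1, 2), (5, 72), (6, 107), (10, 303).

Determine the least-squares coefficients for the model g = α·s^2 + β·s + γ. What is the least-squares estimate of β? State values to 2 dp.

Compute the Gram sums: Σs^2·s^2 = 11939, Σs^2·s = 1333, Σs^2 = 167, Σs·s = 167, Σs = 19, Σ1 = 6.
Moment sums: Σs^2·g = 35986, Σs·g = 4018, Σg = 492.
Row-reducing yields α = 302459/99165, β = 1345/19833, γ = -102736/33055.

β = 0.07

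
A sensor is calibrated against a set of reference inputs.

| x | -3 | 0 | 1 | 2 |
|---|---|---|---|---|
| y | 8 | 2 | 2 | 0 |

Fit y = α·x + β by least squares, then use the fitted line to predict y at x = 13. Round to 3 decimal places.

ŷ = -17.429

Entries of AᵀA: Σx·x = 14, Σx = 0, Σ1 = 4.
For Aᵀy: Σx·y = -22, Σy = 12.
Eliminating β: 4·(row 1) − 0·(row 2) gives 56·α = 4·(-22) − 0·12 = -88, so α = -11/7.
Then β = (12 − 0·(-11/7))/4 = 3.
At x = 13: ŷ = (-11/7)·(13) + (3)·(1) = -122/7.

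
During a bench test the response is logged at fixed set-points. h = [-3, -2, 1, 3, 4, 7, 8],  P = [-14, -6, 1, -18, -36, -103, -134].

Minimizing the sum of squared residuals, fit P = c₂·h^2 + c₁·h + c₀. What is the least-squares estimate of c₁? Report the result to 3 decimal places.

Normal-equation sums: Σh^2·h^2 = 6932, Σh^2·h = 912, Σh^2 = 152, Σh·h = 152, Σh = 18, Σ1 = 7.
Right-hand side: Σh^2·P = -14510, Σh·P = -1936, ΣP = -310.
Normal equations: [[6932, 912, 152]; [912, 152, 18]; [152, 18, 7]]·[c₂, c₁, c₀]ᵀ = [-14510, -1936, -310]ᵀ.
Solving the 3×3 system (Gaussian elimination) gives c₂ = -200199/98266, c₁ = -35845/49133, c₀ = 89872/49133.

c₁ = -0.730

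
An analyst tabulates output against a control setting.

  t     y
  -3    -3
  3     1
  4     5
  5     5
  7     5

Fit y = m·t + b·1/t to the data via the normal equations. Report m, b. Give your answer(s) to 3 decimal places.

m = 0.836, b = 0.338

Entries of XᵀX: Σt·t = 108, Σt·1/t = 5, Σ1/t·1/t = 60881/176400.
For Xᵀy: Σt·y = 92, Σ1/t·y = 361/84.
So XᵀX·[m, b]ᵀ = Xᵀy: [[108, 5]; [5, 60881/176400]]·[m, b]ᵀ = [92, 361/84]ᵀ.
Δ = 108·(60881/176400) − 5² = 60143/4900.
m = (92·(60881/176400) − 5·(361/84))/(60143/4900) = 452638/541287; b = (108·(361/84) − 5·92)/(60143/4900) = 20300/60143.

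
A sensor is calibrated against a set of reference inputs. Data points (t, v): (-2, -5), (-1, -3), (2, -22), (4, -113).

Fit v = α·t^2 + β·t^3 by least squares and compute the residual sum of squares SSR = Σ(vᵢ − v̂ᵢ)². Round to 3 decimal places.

SSR = 2.430

Sums needed: Σt^2·t^2 = 289, Σt^2·t^3 = 1023, Σt^3·t^3 = 4225.
Moment sums: Σt^2·v = -1919, Σt^3·v = -7365.
AᵀA·[α, β]ᵀ = Aᵀv becomes [[289, 1023]; [1023, 4225]]·[α, β]ᵀ = [-1919, -7365]ᵀ.
Eliminating β: 4225·(row 1) − 1023·(row 2) gives 174496·α = 4225·(-1919) − 1023·(-7365) = -573380, so α = -143345/43624.
Then β = ((-7365) − 1023·(-143345/43624))/4225 = -41337/43624.
Residuals: 6141/10906, -88/133, -13913/10906, 9/41; SSR = 26507/10906.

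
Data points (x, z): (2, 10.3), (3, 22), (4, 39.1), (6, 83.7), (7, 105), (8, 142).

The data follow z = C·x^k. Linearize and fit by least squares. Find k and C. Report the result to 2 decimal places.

Taking logs, ln z = k·ln x + ln C, so regress ln z on ln x.
XᵀX = [[14.9303, 8.9952]; [8.9952, 6]], rhs = [37.3888, 23.1263]ᵀ  (here Σln x = 8.9952, Σ(ln x)² = 14.9303, Σln z = 23.1263, Σln x·ln z = 37.3888).
Slope k = (n·Σln x·ln z − Σln x·Σln z)/(n·Σ(ln x)² − (Σln x)²) = (6·37.3888 − 8.9952·23.1263)/8.6686 = 1.88123; ln C = (Σln z − k·Σln x)/n = 1.03406, so C = exp(1.03406) = 2.81247.

k = 1.88, C = 2.81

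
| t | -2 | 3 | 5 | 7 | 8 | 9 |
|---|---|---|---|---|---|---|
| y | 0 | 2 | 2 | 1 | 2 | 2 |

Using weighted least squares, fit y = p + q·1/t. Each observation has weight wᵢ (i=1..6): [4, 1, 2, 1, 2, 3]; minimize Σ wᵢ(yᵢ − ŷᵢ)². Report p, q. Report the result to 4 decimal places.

Setting ∂/∂p … = 0 gives: 13·p + (-227/420)·q = 17;  (-227/420)·p + (1354547/1058400)·q = 583/210.
(Σwᵢ·1 = 13, Σwᵢ·1/t = -227/420, Σwᵢ·1/t·1/t = 1354547/1058400, Σwᵢ·y = 17, Σwᵢ·1/t·y = 583/210.)
Eliminating q: (1354547/1058400)·(row 1) − (-227/420)·(row 2) gives (17299937/1058400)·p = (1354547/1058400)·17 − (-227/420)·(583/210) = 24615391/1058400, so p = 24615391/17299937.
Then q = ((583/210) − (-227/420)·(24615391/17299937))/(1354547/1058400) = 47922840/17299937.

p = 1.4229, q = 2.7701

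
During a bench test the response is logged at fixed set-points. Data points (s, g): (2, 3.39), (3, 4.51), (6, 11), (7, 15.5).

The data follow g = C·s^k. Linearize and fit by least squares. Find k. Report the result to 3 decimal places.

k = 1.208

Let Y = ln g. Fitting Y = k·ln s + ln C by least squares:
Sums: Σln s = 5.5294, Σ(ln s)² = 8.6844, Σln g = 7.8659, Σln s·ln g = 12.1309.
Normal system: [[8.6844, 5.5294]; [5.5294, 4]]·[k, ln C]ᵀ = [12.1309, 7.8659]ᵀ.
Solving (det = 4.1629): k = 1.20829, ln C = 0.29617.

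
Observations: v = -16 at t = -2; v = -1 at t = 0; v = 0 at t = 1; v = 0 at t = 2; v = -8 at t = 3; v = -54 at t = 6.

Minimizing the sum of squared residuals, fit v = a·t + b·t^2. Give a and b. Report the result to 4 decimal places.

Normal-equation sums: Σt·t = 54, Σt·t^2 = 244, Σt^2·t^2 = 1410.
For Aᵀv: Σt·v = -316, Σt^2·v = -2080.
AᵀA·[a, b]ᵀ = Aᵀv becomes [[54, 244]; [244, 1410]]·[a, b]ᵀ = [-316, -2080]ᵀ.
Δ = 54·1410 − 244² = 16604.
a = ((-316)·1410 − 244·(-2080))/16604 = 15490/4151; b = (54·(-2080) − 244·(-316))/16604 = -8804/4151.

a = 3.7316, b = -2.1209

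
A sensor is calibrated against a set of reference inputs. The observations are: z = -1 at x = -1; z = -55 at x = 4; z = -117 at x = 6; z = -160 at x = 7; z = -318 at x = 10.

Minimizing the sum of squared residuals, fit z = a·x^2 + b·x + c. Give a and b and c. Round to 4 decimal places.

AᵀA·[a, b, c]ᵀ = Aᵀz reads: 13954·a + 1622·b + 202·c = -44733;  1622·a + 202·b + 26·c = -5221;  202·a + 26·b + 5·c = -651.
(Σx^2·x^2 = 13954, Σx^2·x = 1622, Σx^2 = 202, Σx·x = 202, Σx = 26, Σ1 = 5, Σx^2·z = -44733, Σx·z = -5221, Σz = -651.)
Row-reducing yields a = -227443/75324, b = -123853/75324, c = 2129/6277.

a = -3.0195, b = -1.6443, c = 0.3392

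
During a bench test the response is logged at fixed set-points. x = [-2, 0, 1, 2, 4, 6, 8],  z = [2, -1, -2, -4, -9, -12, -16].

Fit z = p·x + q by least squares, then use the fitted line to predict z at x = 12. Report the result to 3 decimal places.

Forming AᵀA = [[125, 19]; [19, 7]] and Aᵀz = [-250, -42]ᵀ gives AᵀA·[p, q]ᵀ = Aᵀz.
Δ = 125·7 − 19² = 514.
p = ((-250)·7 − 19·(-42))/514 = -476/257; q = (125·(-42) − 19·(-250))/514 = -250/257.
At x = 12: ẑ = (-476/257)·(12) + (-250/257)·(1) = -5962/257.

ẑ = -23.198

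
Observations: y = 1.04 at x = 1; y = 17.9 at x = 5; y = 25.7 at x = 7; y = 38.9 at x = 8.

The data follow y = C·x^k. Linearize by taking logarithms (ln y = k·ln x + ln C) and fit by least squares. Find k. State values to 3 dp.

With ln yᵢ as the transformed response and ln xᵢ as the regressor:
XᵀX = [[10.7009, 5.6348]; [5.6348, 4]], rhs = [18.5731, 9.8315]ᵀ  (here Σln x = 5.6348, Σ(ln x)² = 10.7009, Σln y = 9.8315, Σln x·ln y = 18.5731).
Solving (det = 11.0529): k = 1.70942, ln C = 0.04983.

k = 1.709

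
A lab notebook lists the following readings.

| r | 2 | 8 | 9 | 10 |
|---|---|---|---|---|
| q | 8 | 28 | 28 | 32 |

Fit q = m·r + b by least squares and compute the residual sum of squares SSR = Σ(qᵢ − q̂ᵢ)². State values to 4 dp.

Normal-equation sums: Σr·r = 249, Σr = 29, Σ1 = 4.
For Xᵀq: Σr·q = 812, Σq = 96.
det = 249·4 − 29² = 155.
m = (812·4 − 29·96)/155 = 464/155; b = (249·96 − 29·812)/155 = 356/155.
Residuals: -44/155, 272/155, -192/155, -36/155; SSR = 736/155.

SSR = 4.7484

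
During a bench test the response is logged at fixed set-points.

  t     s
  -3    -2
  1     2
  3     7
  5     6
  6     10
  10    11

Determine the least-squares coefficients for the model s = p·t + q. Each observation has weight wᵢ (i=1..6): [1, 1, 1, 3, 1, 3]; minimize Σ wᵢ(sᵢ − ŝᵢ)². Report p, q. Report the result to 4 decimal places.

Setting ∂/∂p … = 0 gives: 430·p + 52·q = 509;  52·p + 10·q = 68.
det = 430·10 − 52² = 1596.
p = (509·10 − 52·68)/1596 = 37/38; q = (430·68 − 52·509)/1596 = 33/19.

p = 0.9737, q = 1.7368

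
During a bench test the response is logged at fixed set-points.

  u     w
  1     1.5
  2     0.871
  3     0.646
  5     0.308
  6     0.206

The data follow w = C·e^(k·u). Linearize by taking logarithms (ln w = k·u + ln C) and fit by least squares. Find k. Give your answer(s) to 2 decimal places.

Linearized form: ln w = k·u + ln C. From the 5 transformed points,
Sums: Σu = 17.0000, Σ(u)² = 75.0000, Σln w = -2.9271, Σu·ln w = -16.5492.
Normal system: [[75.0000, 17.0000]; [17.0000, 5]]·[k, ln C]ᵀ = [-16.5492, -2.9271]ᵀ.
Solving (det = 86.0000): k = -0.38354, ln C = 0.71861.

k = -0.38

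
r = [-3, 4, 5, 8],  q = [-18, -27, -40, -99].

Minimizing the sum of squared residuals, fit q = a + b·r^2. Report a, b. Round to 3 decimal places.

Forming AᵀA = [[4, 114]; [114, 5058]] and Aᵀq = [-184, -7930]ᵀ gives AᵀA·[a, b]ᵀ = Aᵀq.
Δ = 4·5058 − 114² = 7236.
a = ((-184)·5058 − 114·(-7930))/7236 = -2221/603; b = (4·(-7930) − 114·(-184))/7236 = -2686/1809.

a = -3.683, b = -1.485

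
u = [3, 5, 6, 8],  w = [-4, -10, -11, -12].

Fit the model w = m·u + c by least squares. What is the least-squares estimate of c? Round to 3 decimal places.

c = -0.577

Setting ∂/∂m … = 0 gives: 134·m + 22·c = -224;  22·m + 4·c = -37.
(Σu·u = 134, Σu = 22, Σ1 = 4, Σu·w = -224, Σw = -37.)
Determinant 134·4 − 22² = 52.
m = ((-224)·4 − 22·(-37))/52 = -41/26; c = (134·(-37) − 22·(-224))/52 = -15/26.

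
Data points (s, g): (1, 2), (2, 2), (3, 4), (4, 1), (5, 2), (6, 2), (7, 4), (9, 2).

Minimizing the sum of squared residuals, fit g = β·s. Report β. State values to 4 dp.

β = 0.4072

The normal system MᵀM·[β]ᵀ = Mᵀg is [[221]]·[β]ᵀ = [90]ᵀ.
β = 90/221 = 0.40724.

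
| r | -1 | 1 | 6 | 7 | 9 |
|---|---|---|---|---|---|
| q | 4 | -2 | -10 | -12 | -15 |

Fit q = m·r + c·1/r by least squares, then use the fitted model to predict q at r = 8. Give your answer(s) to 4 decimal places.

q̂ = -13.4197

The normal equations are: 168·m + 5·c = -285;  5·m + (32713/15876)·c = -232/21.
(Σr·r = 168, Σr·1/r = 5, Σ1/r·1/r = 32713/15876, Σr·q = -285, Σ1/r·q = -232/21.)
Determinant 168·(32713/15876) − 5² = 60701/189.
m = ((-285)·(32713/15876) − 5·(-232/21))/(60701/189) = -2815415/1699628; c = (168·(-232/21) − 5·(-285))/(60701/189) = -81459/60701.
At r = 8: q̂ = (-2815415/1699628)·(8) + (-81459/60701)·(1/8) = -45616853/3399256.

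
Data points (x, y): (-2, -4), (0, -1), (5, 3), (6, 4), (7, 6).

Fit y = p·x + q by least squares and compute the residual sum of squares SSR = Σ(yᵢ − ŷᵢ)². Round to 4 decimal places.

SSR = 1.1943

Entries of AᵀA: Σx·x = 114, Σx = 16, Σ1 = 5.
For Aᵀy: Σx·y = 89, Σy = 8.
Eliminating q: 5·(row 1) − 16·(row 2) gives 314·p = 5·89 − 16·8 = 317, so p = 317/314.
Then q = (8 − 16·(317/314))/5 = -256/157.
Residuals: -55/157, 99/157, -131/314, -67/157, 177/314; SSR = 375/314.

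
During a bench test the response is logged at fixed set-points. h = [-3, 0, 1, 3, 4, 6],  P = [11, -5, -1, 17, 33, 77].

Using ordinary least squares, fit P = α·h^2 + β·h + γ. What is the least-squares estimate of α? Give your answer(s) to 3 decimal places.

Normal-equation sums: Σh^2·h^2 = 1715, Σh^2·h = 281, Σh^2 = 71, Σh·h = 71, Σh = 11, Σ1 = 6.
For AᵀP: Σh^2·P = 3551, Σh·P = 611, ΣP = 132.
Normal equations: [[1715, 281, 71]; [281, 71, 11]; [71, 11, 6]]·[α, β, γ]ᵀ = [3551, 611, 132]ᵀ.
Inverting the 3×3 Gram matrix, [α, β, γ]ᵀ = [1515/724, 21/20, -8483/1810]ᵀ.

α = 2.093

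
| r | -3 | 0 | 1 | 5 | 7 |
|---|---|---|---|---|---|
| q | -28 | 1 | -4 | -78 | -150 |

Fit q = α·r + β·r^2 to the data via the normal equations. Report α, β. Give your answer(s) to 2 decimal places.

Normal-equation sums: Σr·r = 84, Σr·r^2 = 442, Σr^2·r^2 = 3108.
Moment sums: Σr·q = -1360, Σr^2·q = -9556.
Determinant 84·3108 − 442² = 65708.
α = ((-1360)·3108 − 442·(-9556))/65708 = -782/16427; β = (84·(-9556) − 442·(-1360))/65708 = -50396/16427.

α = -0.05, β = -3.07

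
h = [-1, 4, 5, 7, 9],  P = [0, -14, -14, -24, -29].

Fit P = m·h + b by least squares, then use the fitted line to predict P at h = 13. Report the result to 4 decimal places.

P̂ = -40.1937

Sums needed: Σh·h = 172, Σh = 24, Σ1 = 5.
And Σh·P = -555, ΣP = -81.
MᵀM·[m, b]ᵀ = MᵀP becomes [[172, 24]; [24, 5]]·[m, b]ᵀ = [-555, -81]ᵀ.
Δ = 172·5 − 24² = 284.
m = ((-555)·5 − 24·(-81))/284 = -831/284; b = (172·(-81) − 24·(-555))/284 = -153/71.
At h = 13: P̂ = (-831/284)·(13) + (-153/71)·(1) = -11415/284.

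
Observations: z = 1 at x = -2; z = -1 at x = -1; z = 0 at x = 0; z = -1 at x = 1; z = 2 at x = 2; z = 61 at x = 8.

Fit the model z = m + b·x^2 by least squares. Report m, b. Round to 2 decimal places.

AᵀA·[m, b]ᵀ = Aᵀz reads: 6·m + 74·b = 62;  74·m + 4130·b = 3914.
(Σ1 = 6, Σx^2 = 74, Σx^2·x^2 = 4130, Σz = 62, Σx^2·z = 3914.)
Determinant 6·4130 − 74² = 19304.
m = (62·4130 − 74·3914)/19304 = -4197/2413; b = (6·3914 − 74·62)/19304 = 2362/2413.

m = -1.74, b = 0.98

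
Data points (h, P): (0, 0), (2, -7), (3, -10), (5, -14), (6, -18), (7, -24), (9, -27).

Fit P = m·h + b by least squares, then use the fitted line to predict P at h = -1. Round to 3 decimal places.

P̂ = 2.691

The normal equations are: 204·m + 32·b = -633;  32·m + 7·b = -100.
Eliminating b: 7·(row 1) − 32·(row 2) gives 404·m = 7·(-633) − 32·(-100) = -1231, so m = -1231/404.
Then b = ((-100) − 32·(-1231/404))/7 = -36/101.
At h = -1: P̂ = (-1231/404)·(-1) + (-36/101)·(1) = 1087/404.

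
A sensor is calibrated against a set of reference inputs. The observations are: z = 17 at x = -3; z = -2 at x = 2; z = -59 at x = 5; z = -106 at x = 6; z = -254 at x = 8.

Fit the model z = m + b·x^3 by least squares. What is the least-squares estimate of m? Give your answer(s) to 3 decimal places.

m = 2.917

AᵀA·[m, b]ᵀ = Aᵀz reads: 5·m + 834·b = -404;  834·m + 325218·b = -160794.
(Σ1 = 5, Σx^3 = 834, Σx^3·x^3 = 325218, Σz = -404, Σx^3·z = -160794.)
det = 5·325218 − 834² = 930534.
m = ((-404)·325218 − 834·(-160794))/930534 = 452354/155089; b = (5·(-160794) − 834·(-404))/930534 = -77839/155089.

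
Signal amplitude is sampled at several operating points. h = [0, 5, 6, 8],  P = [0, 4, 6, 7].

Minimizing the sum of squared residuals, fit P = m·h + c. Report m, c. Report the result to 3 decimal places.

m = 0.899, c = -0.022

From the data, Σh·h = 125, Σh = 19, Σ1 = 4.
For AᵀP: Σh·P = 112, ΣP = 17.
det = 125·4 − 19² = 139.
m = (112·4 − 19·17)/139 = 125/139; c = (125·17 − 19·112)/139 = -3/139.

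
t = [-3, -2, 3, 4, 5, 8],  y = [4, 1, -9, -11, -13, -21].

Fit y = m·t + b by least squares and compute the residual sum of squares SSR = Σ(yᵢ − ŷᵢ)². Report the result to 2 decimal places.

From the data, Σt·t = 127, Σt = 15, Σ1 = 6.
Moment sums: Σt·y = -318, Σy = -49.
So AᵀA·[m, b]ᵀ = Aᵀy: [[127, 15]; [15, 6]]·[m, b]ᵀ = [-318, -49]ᵀ.
Determinant 127·6 − 15² = 537.
m = ((-318)·6 − 15·(-49))/537 = -391/179; b = (127·(-49) − 15·(-318))/537 = -1453/537.
Residuals: 82/537, -356/537, 139/537, 238/537, 337/537, -440/537; SSR = 962/537.

SSR = 1.79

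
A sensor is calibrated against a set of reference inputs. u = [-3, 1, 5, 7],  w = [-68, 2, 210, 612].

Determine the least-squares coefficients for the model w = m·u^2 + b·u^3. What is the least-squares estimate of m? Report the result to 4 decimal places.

m = -1.5982

The normal system XᵀX·[m, b]ᵀ = Xᵀw is [[3108, 19690]; [19690, 134004]]·[m, b]ᵀ = [34628, 238004]ᵀ.
Determinant 3108·134004 − 19690² = 28788332.
m = (34628·134004 − 19690·238004)/28788332 = -11502062/7197083; b = (3108·238004 − 19690·34628)/28788332 = 14472778/7197083.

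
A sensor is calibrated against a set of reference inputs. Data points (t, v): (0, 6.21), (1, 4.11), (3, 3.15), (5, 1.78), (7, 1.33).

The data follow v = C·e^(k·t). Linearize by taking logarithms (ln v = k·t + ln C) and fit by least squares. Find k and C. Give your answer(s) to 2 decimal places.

Taking logs, ln v = k·t + ln C, so regress ln v on t.
Σt = 16.0000, Σ(t)² = 84.0000, Σln v = 5.2488, Σt·ln v = 9.7349.
Equations: 84.0000·k + 16.0000·ln C = 9.7349;  16.0000·k + 5·ln C = 5.2488.
Slope k = (n·Σt·ln v − Σt·Σln v)/(n·Σ(t)² − (Σt)²) = (5·9.7349 − 16.0000·5.2488)/164.0000 = -0.21528; ln C = (Σln v − k·Σt)/n = 1.73865, so C = exp(1.73865) = 5.68964.

k = -0.22, C = 5.69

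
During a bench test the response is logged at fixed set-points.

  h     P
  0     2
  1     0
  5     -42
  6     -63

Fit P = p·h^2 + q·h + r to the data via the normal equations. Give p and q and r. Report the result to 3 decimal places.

Compute the Gram sums: Σh^2·h^2 = 1922, Σh^2·h = 342, Σh^2 = 62, Σh·h = 62, Σh = 12, Σ1 = 4.
For AᵀP: Σh^2·P = -3318, Σh·P = -588, ΣP = -103.
So AᵀA·[p, q, r]ᵀ = AᵀP: [[1922, 342, 62]; [342, 62, 12]; [62, 12, 4]]·[p, q, r]ᵀ = [-3318, -588, -103]ᵀ.
Row-reducing yields p = -19/10, q = 87/130, r = 22/13.

p = -1.900, q = 0.669, r = 1.692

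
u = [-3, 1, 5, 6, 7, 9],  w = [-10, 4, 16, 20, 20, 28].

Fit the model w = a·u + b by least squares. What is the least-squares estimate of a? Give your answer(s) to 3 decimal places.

a = 3.108

With design matrix A, AᵀA = [[201, 25]; [25, 6]] and Aᵀw = [626, 78]ᵀ.
Δ = 201·6 − 25² = 581.
a = (626·6 − 25·78)/581 = 258/83; b = (201·78 − 25·626)/581 = 4/83.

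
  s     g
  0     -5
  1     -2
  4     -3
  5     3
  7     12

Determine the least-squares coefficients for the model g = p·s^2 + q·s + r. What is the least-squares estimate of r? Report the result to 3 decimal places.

Setting ∂/∂p … = 0 gives: 3283·p + 533·q + 91·r = 613;  533·p + 91·q + 17·r = 85;  91·p + 17·q + 5·r = 5.
Row-reducing yields p = 2657/5016, q = -7621/5016, r = -2905/836.

r = -3.475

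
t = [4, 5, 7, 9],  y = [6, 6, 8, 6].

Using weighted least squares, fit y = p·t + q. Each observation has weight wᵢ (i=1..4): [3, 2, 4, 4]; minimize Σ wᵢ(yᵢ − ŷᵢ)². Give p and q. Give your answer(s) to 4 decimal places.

Entries of MᵀWM: Σwᵢ·t·t = 618, Σwᵢ·t = 86, Σwᵢ·1 = 13.
For MᵀWy: Σwᵢ·t·y = 572, Σwᵢ·y = 86.
MᵀWM·[p, q]ᵀ = MᵀWy becomes [[618, 86]; [86, 13]]·[p, q]ᵀ = [572, 86]ᵀ.
Eliminating q: 13·(row 1) − 86·(row 2) gives 638·p = 13·572 − 86·86 = 40, so p = 20/319.
Then q = (86 − 86·(20/319))/13 = 1978/319.

p = 0.0627, q = 6.2006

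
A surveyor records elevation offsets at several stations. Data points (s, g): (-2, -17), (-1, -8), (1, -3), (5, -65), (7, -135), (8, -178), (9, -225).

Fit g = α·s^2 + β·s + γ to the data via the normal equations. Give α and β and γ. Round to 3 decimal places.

Sums needed: Σs^2·s^2 = 13701, Σs^2·s = 1701, Σs^2 = 225, Σs·s = 225, Σs = 27, Σ1 = 7.
Moment sums: Σs^2·g = -37936, Σs·g = -4680, Σg = -631.
Row-reducing yields α = -101981/34098, β = 23101/11366, γ = -10507/5683.

α = -2.991, β = 2.032, γ = -1.849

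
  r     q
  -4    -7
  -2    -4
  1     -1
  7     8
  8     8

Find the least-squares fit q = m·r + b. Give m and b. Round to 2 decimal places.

Normal-equation sums: Σr·r = 134, Σr = 10, Σ1 = 5.
For Mᵀq: Σr·q = 155, Σq = 4.
MᵀM·[m, b]ᵀ = Mᵀq becomes [[134, 10]; [10, 5]]·[m, b]ᵀ = [155, 4]ᵀ.
Eliminating b: 5·(row 1) − 10·(row 2) gives 570·m = 5·155 − 10·4 = 735, so m = 49/38.
Then b = (4 − 10·(49/38))/5 = -169/95.

m = 1.29, b = -1.78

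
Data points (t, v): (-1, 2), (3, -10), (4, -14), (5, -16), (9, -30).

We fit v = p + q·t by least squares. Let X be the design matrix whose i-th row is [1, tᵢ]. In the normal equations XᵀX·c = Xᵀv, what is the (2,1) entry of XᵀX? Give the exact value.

Row 2 ↔ basis t, column 1 ↔ basis 1, so (XᵀX)_{2,1} = Σᵢ t = (-1)·(1) + (3)·(1) + (4)·(1) + (5)·(1) + (9)·(1) = 20.

20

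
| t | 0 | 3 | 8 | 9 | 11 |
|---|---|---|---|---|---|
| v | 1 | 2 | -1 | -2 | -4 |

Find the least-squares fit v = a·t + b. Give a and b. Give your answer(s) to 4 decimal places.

a = -0.4734, b = 2.1353

Sums needed: Σt·t = 275, Σt = 31, Σ1 = 5.
Moment sums: Σt·v = -64, Σv = -4.
Eliminating b: 5·(row 1) − 31·(row 2) gives 414·a = 5·(-64) − 31·(-4) = -196, so a = -98/207.
Then b = ((-4) − 31·(-98/207))/5 = 442/207.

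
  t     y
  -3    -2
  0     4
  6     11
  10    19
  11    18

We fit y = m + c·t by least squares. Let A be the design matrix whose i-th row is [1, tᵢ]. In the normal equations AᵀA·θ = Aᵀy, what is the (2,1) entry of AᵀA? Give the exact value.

24

Row 2 ↔ basis t, column 1 ↔ basis 1, so (AᵀA)_{2,1} = Σᵢ t = (-3)·(1) + (0)·(1) + (6)·(1) + (10)·(1) + (11)·(1) = 24.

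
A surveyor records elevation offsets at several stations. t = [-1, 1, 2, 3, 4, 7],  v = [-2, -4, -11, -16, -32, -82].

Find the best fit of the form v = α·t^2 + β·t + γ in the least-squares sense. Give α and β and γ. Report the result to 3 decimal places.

α = -1.469, β = -1.233, γ = -1.622

Sums needed: Σt^2·t^2 = 2756, Σt^2·t = 442, Σt^2 = 80, Σt·t = 80, Σt = 16, Σ1 = 6.
And Σt^2·v = -4724, Σt·v = -774, Σv = -147.
Inverting the 3×3 Gram matrix, [α, β, γ]ᵀ = [-1697/1155, -1424/1155, -1249/770]ᵀ.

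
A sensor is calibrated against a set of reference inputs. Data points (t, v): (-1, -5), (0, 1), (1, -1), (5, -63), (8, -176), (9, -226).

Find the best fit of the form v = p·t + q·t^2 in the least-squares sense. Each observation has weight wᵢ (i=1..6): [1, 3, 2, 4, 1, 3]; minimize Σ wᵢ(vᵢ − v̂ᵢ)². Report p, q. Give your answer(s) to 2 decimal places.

p = 2.89, q = -3.11

Sums needed: Σwᵢ·t·t = 410, Σwᵢ·t·t^2 = 3200, Σwᵢ·t^2·t^2 = 26282.
For XᵀWv: Σwᵢ·t·v = -8767, Σwᵢ·t^2·v = -72489.
XᵀWX·[p, q]ᵀ = XᵀWv becomes [[410, 3200]; [3200, 26282]]·[p, q]ᵀ = [-8767, -72489]ᵀ.
Eliminating q: 26282·(row 1) − 3200·(row 2) gives 535620·p = 26282·(-8767) − 3200·(-72489) = 1550506, so p = 775253/267810.
Then q = ((-72489) − 3200·(775253/267810))/26282 = -166609/53562.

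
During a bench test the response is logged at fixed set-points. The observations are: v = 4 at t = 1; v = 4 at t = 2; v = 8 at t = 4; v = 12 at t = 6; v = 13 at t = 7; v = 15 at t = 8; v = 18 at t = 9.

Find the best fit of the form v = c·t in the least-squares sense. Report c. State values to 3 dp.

From the data, Σt·t = 251.
Moment sums: Σt·v = 489.
AᵀA·[c]ᵀ = Aᵀv becomes [[251]]·[c]ᵀ = [489]ᵀ.
c = 489/251 = 1.94821.

c = 1.948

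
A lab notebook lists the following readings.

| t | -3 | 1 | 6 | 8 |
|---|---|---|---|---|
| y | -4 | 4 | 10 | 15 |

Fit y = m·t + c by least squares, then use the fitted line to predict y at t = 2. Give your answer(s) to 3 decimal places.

ŷ = 4.615

From the data, Σt·t = 110, Σt = 12, Σ1 = 4.
For Mᵀy: Σt·y = 196, Σy = 25.
MᵀM·[m, c]ᵀ = Mᵀy becomes [[110, 12]; [12, 4]]·[m, c]ᵀ = [196, 25]ᵀ.
Determinant 110·4 − 12² = 296.
m = (196·4 − 12·25)/296 = 121/74; c = (110·25 − 12·196)/296 = 199/148.
At t = 2: ŷ = (121/74)·(2) + (199/148)·(1) = 683/148.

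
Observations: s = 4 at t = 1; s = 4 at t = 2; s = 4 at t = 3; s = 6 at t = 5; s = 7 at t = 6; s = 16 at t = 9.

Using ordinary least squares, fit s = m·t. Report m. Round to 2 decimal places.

m = 1.54

Sums needed: Σt·t = 156.
Right-hand side: Σt·s = 240.
So AᵀA·[m]ᵀ = Aᵀs: [[156]]·[m]ᵀ = [240]ᵀ.
Hence m = 240 / 156 ≈ 1.53846.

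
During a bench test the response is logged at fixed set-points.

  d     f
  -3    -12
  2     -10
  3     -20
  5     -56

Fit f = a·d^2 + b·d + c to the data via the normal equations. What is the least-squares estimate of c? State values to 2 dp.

Sums needed: Σd^2·d^2 = 803, Σd^2·d = 133, Σd^2 = 47, Σd·d = 47, Σd = 7, Σ1 = 4.
And Σd^2·f = -1728, Σd·f = -324, Σf = -98.
MᵀM·[a, b, c]ᵀ = Mᵀf becomes [[803, 133, 47]; [133, 47, 7]; [47, 7, 4]]·[a, b, c]ᵀ = [-1728, -324, -98]ᵀ.
Inverting the 3×3 Gram matrix, [a, b, c]ᵀ = [-683/341, -499/341, 544/341]ᵀ.

c = 1.60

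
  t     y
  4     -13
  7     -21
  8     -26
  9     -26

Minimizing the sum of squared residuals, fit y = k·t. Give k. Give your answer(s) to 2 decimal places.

The normal system XᵀX·[k]ᵀ = Xᵀy is [[210]]·[k]ᵀ = [-641]ᵀ.
k = (-641)/210 = -3.05238.

k = -3.05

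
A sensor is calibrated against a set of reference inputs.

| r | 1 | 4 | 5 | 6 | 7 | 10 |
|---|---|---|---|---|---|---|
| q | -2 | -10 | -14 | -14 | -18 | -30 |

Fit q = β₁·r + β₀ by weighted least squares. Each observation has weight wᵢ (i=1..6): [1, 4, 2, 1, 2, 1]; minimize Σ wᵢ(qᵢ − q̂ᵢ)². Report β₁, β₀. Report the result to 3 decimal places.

Normal-equation sums: Σwᵢ·r·r = 349, Σwᵢ·r = 57, Σwᵢ·1 = 11.
For AᵀWq: Σwᵢ·r·q = -938, Σwᵢ·q = -150.
Determinant 349·11 − 57² = 590.
β₁ = ((-938)·11 − 57·(-150))/590 = -884/295; β₀ = (349·(-150) − 57·(-938))/590 = 558/295.

β₁ = -2.997, β₀ = 1.892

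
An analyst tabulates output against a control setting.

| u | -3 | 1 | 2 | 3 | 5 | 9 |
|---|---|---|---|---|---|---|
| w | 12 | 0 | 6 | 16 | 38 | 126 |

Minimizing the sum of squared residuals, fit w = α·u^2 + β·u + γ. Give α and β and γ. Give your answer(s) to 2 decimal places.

α = 1.52, β = 0.36, γ = -0.78

Setting ∂/∂α … = 0 gives: 7365·α + 863·β + 129·γ = 11432;  863·α + 129·β + 17·γ = 1348;  129·α + 17·β + 6·γ = 198.
(Σu^2·u^2 = 7365, Σu^2·u = 863, Σu^2 = 129, Σu·u = 129, Σu = 17, Σ1 = 6, Σu^2·w = 11432, Σu·w = 1348, Σw = 198.)
Solving the 3×3 system (Gaussian elimination) gives α = 28267/18546, β = 10987/30910, γ = -36001/46365.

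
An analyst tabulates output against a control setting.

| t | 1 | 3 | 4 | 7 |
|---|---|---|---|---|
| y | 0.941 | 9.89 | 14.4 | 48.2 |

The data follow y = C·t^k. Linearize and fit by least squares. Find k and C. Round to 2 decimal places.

k = 2.01, C = 0.97

With ln yᵢ as the transformed response and ln tᵢ as the regressor:
AᵀA = [[6.9153, 4.4308]; [4.4308, 4]], rhs = [13.7562, 8.7733]ᵀ  (here Σln t = 4.4308, Σ(ln t)² = 6.9153, Σln y = 8.7733, Σln t·ln y = 13.7562).
Slope k = (n·Σln t·ln y − Σln t·Σln y)/(n·Σ(ln t)² − (Σln t)²) = (4·13.7562 − 4.4308·8.7733)/8.0292 = 2.01163; ln C = (Σln y − k·Σln t)/n = -0.03497, so C = exp(-0.03497) = 0.96563.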